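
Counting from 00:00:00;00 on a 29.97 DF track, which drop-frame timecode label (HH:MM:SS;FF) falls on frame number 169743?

Ten DF minutes hold 17982 frames, so frame 169743 lies in block 9 (frames 161838–179819) with 7905 frames into that block.
The block's first minute is 1800 frames and the rest 1798 each; 7905 frames reaches minute 4, so 9 × 18 + 4 × 2 = 170 labels have been skipped so far.
Adding those back, label number 169743 + 170 = 169913 at 30 labels/s is 5663 s + 23 f = 1 h 34 min 23 s frame 23, i.e. 01:34:23;23.

01:34:23;23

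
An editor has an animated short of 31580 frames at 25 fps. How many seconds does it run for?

1263.2 seconds

Running time = 31580 / (25) = 1263.2 s.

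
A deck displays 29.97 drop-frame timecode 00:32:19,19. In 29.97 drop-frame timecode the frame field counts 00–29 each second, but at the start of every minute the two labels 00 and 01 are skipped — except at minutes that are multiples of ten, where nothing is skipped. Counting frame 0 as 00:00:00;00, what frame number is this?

Complete 10-minute blocks: 3, each 17982 frames → 53946.
Remaining 2 whole minutes in the current block: 1800 + 1 × 1798 = 3598 frames.
Within the current minute: 19 × 30 + 19 − 2 = 587 (labels ;00/;01 skipped at this minute). Total = 53946 + 3598 + 587 = 58131.

58131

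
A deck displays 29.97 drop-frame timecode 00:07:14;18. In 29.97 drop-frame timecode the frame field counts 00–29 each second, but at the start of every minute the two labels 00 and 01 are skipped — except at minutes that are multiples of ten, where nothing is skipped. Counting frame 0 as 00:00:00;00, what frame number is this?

As if non-drop at 30 labels/s: (0 × 3600 + 7 × 60 + 14) × 30 + 18 = 13038.
Minute boundaries passed: 7; those not divisible by 10: 7 − 0 = 7; dropped labels = 2 × 7 = 14.
Actual frame index = 13038 − 14 = 13024.

13024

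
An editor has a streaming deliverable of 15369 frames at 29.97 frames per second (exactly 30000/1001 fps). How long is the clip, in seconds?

512.8123 seconds

Running time = 15369 / (30000/1001) = 512.8123 s.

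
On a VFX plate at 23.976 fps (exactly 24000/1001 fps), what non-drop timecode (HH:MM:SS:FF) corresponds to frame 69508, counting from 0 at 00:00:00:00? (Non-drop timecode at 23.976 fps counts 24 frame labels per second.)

00:48:16:04

69508 ÷ 24 = 2896 full seconds, remainder 4 frames.
2896 s = 0 h 48 min 16 s.
Timecode: 00:48:16:04.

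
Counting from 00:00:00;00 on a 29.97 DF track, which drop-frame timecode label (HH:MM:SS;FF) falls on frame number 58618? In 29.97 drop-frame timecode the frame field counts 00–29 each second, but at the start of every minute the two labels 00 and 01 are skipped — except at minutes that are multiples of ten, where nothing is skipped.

00:32:35;26

Ten DF minutes hold 17982 frames, so frame 58618 lies in block 3 (frames 53946–71927) with 4672 frames into that block.
The block's first minute is 1800 frames and the rest 1798 each; 4672 frames reaches minute 2, so 3 × 18 + 2 × 2 = 58 labels have been skipped so far.
Adding those back, label number 58618 + 58 = 58676 at 30 labels/s is 1955 s + 26 f = 0 h 32 min 35 s frame 26, i.e. 00:32:35;26.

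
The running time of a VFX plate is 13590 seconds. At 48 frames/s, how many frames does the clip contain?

652320 frames

Frames = 13590 × 48 = 652320.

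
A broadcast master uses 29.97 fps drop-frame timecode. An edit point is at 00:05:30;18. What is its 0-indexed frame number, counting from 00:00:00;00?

9908

Complete 10-minute blocks: 0, each 17982 frames → 0.
Remaining 5 whole minutes in the current block: 1800 + 4 × 1798 = 8992 frames.
Within the current minute: 30 × 30 + 18 − 2 = 916 (labels ;00/;01 skipped at this minute). Total = 0 + 8992 + 916 = 9908.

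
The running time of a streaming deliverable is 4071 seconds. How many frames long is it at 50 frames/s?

Frames = 4071 × 50 = 203550.

203550 frames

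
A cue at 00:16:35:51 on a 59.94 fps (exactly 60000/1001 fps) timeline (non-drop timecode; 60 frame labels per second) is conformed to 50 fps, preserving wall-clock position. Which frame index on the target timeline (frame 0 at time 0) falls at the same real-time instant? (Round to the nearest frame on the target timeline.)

frame 49842

Source frame index: (0×3600 + 16×60 + 35) × 60 + 51 = 59751.
Real time: 59751 / (60000/1001) = 19936917/20000 s.
Target frame: (19936917/20000) × (50) = 19936917/400 ≈ 49842.293 → 49842.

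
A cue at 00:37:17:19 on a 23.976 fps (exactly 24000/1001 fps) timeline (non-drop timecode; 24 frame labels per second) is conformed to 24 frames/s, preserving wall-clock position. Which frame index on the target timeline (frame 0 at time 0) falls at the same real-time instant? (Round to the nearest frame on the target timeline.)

Source frame index: (0×3600 + 37×60 + 17) × 24 + 19 = 53707.
Real time: 53707 / (24000/1001) = 53760707/24000 s.
Target frame: (53760707/24000) × (24) = 53760707/1000 ≈ 53760.707 → 53761.

frame 53761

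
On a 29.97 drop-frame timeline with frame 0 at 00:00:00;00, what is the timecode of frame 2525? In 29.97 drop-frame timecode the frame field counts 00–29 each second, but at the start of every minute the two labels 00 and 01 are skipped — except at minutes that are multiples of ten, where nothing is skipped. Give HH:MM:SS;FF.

00:01:24;07

Each 10-minute DF block holds 10 × 60 × 30 − 9 × 2 = 17982 frames. 2525 ÷ 17982 → 0 full blocks, remainder 2525.
Within the partial block the first minute is 1800 frames and each further minute 1798, so 1 further minute boundary passed. Total skipped labels = 18 × 0 + 2 × 1 = 2.
Non-drop label index = 2525 + 2 = 2527; at 30 labels/s that is 00:01:24:07, i.e. DF 00:01:24;07.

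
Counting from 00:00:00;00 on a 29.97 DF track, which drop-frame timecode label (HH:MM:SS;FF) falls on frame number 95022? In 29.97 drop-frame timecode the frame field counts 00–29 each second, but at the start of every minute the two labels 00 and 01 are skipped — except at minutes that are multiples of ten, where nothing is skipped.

Each 10-minute DF block holds 10 × 60 × 30 − 9 × 2 = 17982 frames. 95022 ÷ 17982 → 5 full blocks, remainder 5112.
Within the partial block the first minute is 1800 frames and each further minute 1798, so 2 further minute boundaries passed. Total skipped labels = 18 × 5 + 2 × 2 = 94.
Non-drop label index = 95022 + 94 = 95116; at 30 labels/s that is 00:52:50:16, i.e. DF 00:52:50;16.

00:52:50;16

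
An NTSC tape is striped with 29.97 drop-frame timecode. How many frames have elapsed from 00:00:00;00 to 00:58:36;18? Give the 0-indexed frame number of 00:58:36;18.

105392

Complete 10-minute blocks: 5, each 17982 frames → 89910.
Remaining 8 whole minutes in the current block: 1800 + 7 × 1798 = 14386 frames.
Within the current minute: 36 × 30 + 18 − 2 = 1096 (labels ;00/;01 skipped at this minute). Total = 89910 + 14386 + 1096 = 105392.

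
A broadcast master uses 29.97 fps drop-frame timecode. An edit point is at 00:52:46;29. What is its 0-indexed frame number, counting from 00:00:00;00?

Complete 10-minute blocks: 5, each 17982 frames → 89910.
Remaining 2 whole minutes in the current block: 1800 + 1 × 1798 = 3598 frames.
Within the current minute: 46 × 30 + 29 − 2 = 1407 (labels ;00/;01 skipped at this minute). Total = 89910 + 3598 + 1407 = 94915.

94915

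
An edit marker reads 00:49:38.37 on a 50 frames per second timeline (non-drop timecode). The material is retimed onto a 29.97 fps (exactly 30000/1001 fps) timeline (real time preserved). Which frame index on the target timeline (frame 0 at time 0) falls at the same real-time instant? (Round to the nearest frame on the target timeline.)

Source frame index: (0×3600 + 49×60 + 38) × 50 + 37 = 148937.
Real time: 148937 / (50) = 148937/50 s.
Target frame: (148937/50) × (30000/1001) = 89362200/1001 ≈ 89272.927 → 89273.

frame 89273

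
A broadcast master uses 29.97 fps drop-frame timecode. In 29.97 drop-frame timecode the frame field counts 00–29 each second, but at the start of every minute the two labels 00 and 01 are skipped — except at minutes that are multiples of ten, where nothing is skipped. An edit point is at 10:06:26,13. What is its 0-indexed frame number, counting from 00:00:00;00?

1090501

As if non-drop at 30 labels/s: (10 × 3600 + 6 × 60 + 26) × 30 + 13 = 1091593.
Minute boundaries passed: 606; those not divisible by 10: 606 − 60 = 546; dropped labels = 2 × 546 = 1092.
Actual frame index = 1091593 − 1092 = 1090501.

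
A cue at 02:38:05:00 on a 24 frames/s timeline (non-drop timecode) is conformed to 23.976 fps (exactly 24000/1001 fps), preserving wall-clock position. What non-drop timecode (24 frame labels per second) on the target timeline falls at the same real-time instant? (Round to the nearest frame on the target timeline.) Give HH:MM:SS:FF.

Source frame index: (2×3600 + 38×60 + 5) × 24 + 0 = 227640.
Real time: 227640 / (24) = 9485 s.
Target frame: (9485) × (24000/1001) = 32520000/143 ≈ 227412.587 → 227413.
At 24 labels/s: frame 227413 → 02:37:55:13.

02:37:55:13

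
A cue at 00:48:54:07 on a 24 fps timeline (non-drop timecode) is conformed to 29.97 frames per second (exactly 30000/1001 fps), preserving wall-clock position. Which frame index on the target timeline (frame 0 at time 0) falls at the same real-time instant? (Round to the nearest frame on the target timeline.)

frame 87941

Source frame index: (0×3600 + 48×60 + 54) × 24 + 7 = 70423.
Real time: 70423 / (24) = 70423/24 s.
Target frame: (70423/24) × (30000/1001) = 88028750/1001 ≈ 87940.809 → 87941.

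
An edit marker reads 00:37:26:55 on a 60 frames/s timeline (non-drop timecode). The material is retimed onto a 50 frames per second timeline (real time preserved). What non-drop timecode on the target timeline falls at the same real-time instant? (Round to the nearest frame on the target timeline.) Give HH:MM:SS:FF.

Source frame index: (0×3600 + 37×60 + 26) × 60 + 55 = 134815.
Real time: 134815 / (60) = 26963/12 s.
Target frame: (26963/12) × (50) = 674075/6 ≈ 112345.833 → 112346.
At 50 labels/s: frame 112346 → 00:37:26:46.

00:37:26:46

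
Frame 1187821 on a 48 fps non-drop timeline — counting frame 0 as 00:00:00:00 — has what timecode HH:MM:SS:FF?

1187821 ÷ 48 = 24746 full seconds, remainder 13 frames.
24746 s = 6 h 52 min 26 s.
Timecode: 06:52:26:13.

06:52:26:13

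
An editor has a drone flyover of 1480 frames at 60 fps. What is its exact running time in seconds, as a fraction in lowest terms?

74/3 seconds

Running time = 1480 ÷ (60) = 1480 × 1/60 = 74/3 s.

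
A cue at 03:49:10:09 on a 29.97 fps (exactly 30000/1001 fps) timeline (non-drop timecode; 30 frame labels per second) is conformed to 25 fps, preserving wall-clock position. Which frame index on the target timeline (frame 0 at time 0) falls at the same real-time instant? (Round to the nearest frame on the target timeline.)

Source frame index: (3×3600 + 49×60 + 10) × 30 + 9 = 412509.
Real time: 412509 / (30000/1001) = 137640503/10000 s.
Target frame: (137640503/10000) × (25) = 137640503/400 ≈ 344101.258 → 344101.

frame 344101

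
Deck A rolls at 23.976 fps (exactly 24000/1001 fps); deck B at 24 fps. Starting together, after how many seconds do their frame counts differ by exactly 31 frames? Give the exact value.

31031/24 seconds

The gap grows by |24 − 24000/1001| = 24/1001 frames per second.
Time for a 31-frame gap: 31 ÷ (24/1001) = 31031/24 s.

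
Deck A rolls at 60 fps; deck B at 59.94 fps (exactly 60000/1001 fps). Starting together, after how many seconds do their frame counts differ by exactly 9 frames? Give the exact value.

150.15 seconds

The gap grows by |60000/1001 − 60| = 60/1001 frames per second.
Time for a 9-frame gap: 9 ÷ (60/1001) = 150.15 s.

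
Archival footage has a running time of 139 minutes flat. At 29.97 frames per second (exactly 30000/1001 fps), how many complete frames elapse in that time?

249950 frames

139 min = 8340 s.
Frames = 8340 × 30000/1001 = 250200000/1001 ≈ 249950.0500.
Complete frames: 249950.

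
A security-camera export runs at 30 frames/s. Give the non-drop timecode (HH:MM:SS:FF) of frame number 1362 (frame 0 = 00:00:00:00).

1362 ÷ 30 = 45 full seconds, remainder 12 frames.
45 s = 0 h 0 min 45 s.
Timecode: 00:00:45:12.

00:00:45:12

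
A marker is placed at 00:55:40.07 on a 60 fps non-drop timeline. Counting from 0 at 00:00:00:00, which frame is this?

200407

Total seconds to the label: (0 × 3600 + 55 × 60 + 40) = 3340.
Frame index = 3340 × 60 + 7 = 200407.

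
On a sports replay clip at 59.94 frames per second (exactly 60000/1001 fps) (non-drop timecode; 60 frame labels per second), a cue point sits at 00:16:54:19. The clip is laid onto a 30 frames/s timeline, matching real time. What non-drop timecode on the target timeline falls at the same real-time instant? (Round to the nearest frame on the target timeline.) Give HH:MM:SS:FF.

00:16:55:10

Source frame index: (0×3600 + 16×60 + 54) × 60 + 19 = 60859.
Real time: 60859 / (60000/1001) = 60919859/60000 s.
Target frame: (60919859/60000) × (30) = 60919859/2000 ≈ 30459.929 → 30460.
At 30 labels/s: frame 30460 → 00:16:55:10.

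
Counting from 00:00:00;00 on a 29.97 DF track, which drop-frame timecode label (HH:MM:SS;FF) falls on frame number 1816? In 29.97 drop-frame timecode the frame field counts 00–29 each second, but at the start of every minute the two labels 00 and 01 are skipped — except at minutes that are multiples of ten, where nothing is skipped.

00:01:00;18

Each 10-minute DF block holds 10 × 60 × 30 − 9 × 2 = 17982 frames. 1816 ÷ 17982 → 0 full blocks, remainder 1816.
Within the partial block the first minute is 1800 frames and each further minute 1798, so 1 further minute boundary passed. Total skipped labels = 18 × 0 + 2 × 1 = 2.
Non-drop label index = 1816 + 2 = 1818; at 30 labels/s that is 00:01:00:18, i.e. DF 00:01:00;18.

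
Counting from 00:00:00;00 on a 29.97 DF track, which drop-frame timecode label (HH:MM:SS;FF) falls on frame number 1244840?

Each 10-minute DF block holds 10 × 60 × 30 − 9 × 2 = 17982 frames. 1244840 ÷ 17982 → 69 full blocks, remainder 4082.
Within the partial block the first minute is 1800 frames and each further minute 1798, so 2 further minute boundaries passed. Total skipped labels = 18 × 69 + 2 × 2 = 1246.
Non-drop label index = 1244840 + 1246 = 1246086; at 30 labels/s that is 11:32:16:06, i.e. DF 11:32:16;06.

11:32:16;06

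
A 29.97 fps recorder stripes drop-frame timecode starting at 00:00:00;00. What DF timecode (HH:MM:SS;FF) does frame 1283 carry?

Each 10-minute DF block holds 10 × 60 × 30 − 9 × 2 = 17982 frames. 1283 ÷ 17982 → 0 full blocks, remainder 1283.
Within the partial block the first minute is 1800 frames and each further minute 1798, so 0 further minute boundaries passed. Total skipped labels = 18 × 0 + 2 × 0 = 0.
Non-drop label index = 1283 + 0 = 1283; at 30 labels/s that is 00:00:42:23, i.e. DF 00:00:42;23.

00:00:42;23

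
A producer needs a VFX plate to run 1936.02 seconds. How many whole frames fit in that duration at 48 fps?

92928 frames

Frames = 1936.02 × 48 = 2323224/25 ≈ 92928.9600.
Complete frames: 92928.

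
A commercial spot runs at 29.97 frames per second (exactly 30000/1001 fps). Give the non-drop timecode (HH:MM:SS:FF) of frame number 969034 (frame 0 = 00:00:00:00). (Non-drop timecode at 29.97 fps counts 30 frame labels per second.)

08:58:21:04

969034 ÷ 30 = 32301 full seconds, remainder 4 frames.
32301 s = 8 h 58 min 21 s.
Timecode: 08:58:21:04.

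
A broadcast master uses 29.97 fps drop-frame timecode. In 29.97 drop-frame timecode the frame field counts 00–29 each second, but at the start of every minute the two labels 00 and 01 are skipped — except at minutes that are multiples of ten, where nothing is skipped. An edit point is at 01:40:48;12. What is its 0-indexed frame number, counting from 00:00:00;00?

Complete 10-minute blocks: 10, each 17982 frames → 179820.
Remaining 0 whole minutes in the current block: 0 frames.
Within the current minute: 48 × 30 + 12 = 1452. Total = 179820 + 0 + 1452 = 181272.

181272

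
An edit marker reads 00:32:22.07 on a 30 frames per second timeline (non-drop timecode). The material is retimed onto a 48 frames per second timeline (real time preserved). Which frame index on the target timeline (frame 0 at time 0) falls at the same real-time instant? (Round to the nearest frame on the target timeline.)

frame 93227

Source frame index: (0×3600 + 32×60 + 22) × 30 + 7 = 58267.
Real time: 58267 / (30) = 58267/30 s.
Target frame: (58267/30) × (48) = 466136/5 ≈ 93227.200 → 93227.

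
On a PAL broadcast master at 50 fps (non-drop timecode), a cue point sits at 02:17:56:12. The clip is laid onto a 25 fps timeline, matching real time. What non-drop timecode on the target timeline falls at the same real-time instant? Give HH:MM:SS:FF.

02:17:56:06

Source frame index: (2×3600 + 17×60 + 56) × 50 + 12 = 413812.
Real time: 413812 / (50) = 206906/25 s.
Target frame: (206906/25) × (25) = 206906.
At 25 labels/s: frame 206906 → 02:17:56:06.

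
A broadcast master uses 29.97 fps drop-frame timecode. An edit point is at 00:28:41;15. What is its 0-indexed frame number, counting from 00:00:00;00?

51593

Complete 10-minute blocks: 2, each 17982 frames → 35964.
Remaining 8 whole minutes in the current block: 1800 + 7 × 1798 = 14386 frames.
Within the current minute: 41 × 30 + 15 − 2 = 1243 (labels ;00/;01 skipped at this minute). Total = 35964 + 14386 + 1243 = 51593.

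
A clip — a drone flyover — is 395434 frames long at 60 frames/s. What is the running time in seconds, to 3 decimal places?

6590.567 seconds

Running time = 395434 × 1/60 = 197717/30 s ≈ 6590.567 s.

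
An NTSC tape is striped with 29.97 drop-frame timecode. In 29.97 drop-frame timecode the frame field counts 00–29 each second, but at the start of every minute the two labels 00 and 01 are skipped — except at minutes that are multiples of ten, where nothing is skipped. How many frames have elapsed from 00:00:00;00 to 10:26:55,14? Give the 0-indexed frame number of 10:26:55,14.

As if non-drop at 30 labels/s: (10 × 3600 + 26 × 60 + 55) × 30 + 14 = 1128464.
Minute boundaries passed: 626; those not divisible by 10: 626 − 62 = 564; dropped labels = 2 × 564 = 1128.
Actual frame index = 1128464 − 1128 = 1127336.

1127336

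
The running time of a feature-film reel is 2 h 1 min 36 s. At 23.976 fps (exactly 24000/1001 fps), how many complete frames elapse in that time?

174929 frames

2 h 1 min 36 s = 7296 s.
Frames = 7296 × 24000/1001 = 175104000/1001 ≈ 174929.0709.
Complete frames: 174929.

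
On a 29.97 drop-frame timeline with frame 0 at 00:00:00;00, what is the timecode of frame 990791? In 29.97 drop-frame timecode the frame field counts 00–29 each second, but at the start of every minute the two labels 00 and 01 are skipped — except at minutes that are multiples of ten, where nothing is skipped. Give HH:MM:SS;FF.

09:10:59;11

Each 10-minute DF block holds 10 × 60 × 30 − 9 × 2 = 17982 frames. 990791 ÷ 17982 → 55 full blocks, remainder 1781.
Within the partial block the first minute is 1800 frames and each further minute 1798, so 0 further minute boundaries passed. Total skipped labels = 18 × 55 + 2 × 0 = 990.
Non-drop label index = 990791 + 990 = 991781; at 30 labels/s that is 09:10:59:11, i.e. DF 09:10:59;11.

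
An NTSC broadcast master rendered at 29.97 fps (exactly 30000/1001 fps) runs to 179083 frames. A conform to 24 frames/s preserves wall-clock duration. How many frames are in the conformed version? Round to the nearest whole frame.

143410 frames

Frames at target rate = 179083 × (24) / (30000/1001) = 179262083/1250 ≈ 143409.666.
Nearest whole frame: 143410.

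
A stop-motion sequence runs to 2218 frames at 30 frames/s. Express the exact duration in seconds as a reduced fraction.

1109/15 seconds

Running time = 2218 ÷ (30) = 2218 × 1/30 = 1109/15 s.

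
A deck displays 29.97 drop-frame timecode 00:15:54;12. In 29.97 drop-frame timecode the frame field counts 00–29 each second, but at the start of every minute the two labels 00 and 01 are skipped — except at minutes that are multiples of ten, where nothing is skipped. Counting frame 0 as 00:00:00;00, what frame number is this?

Complete 10-minute blocks: 1, each 17982 frames → 17982.
Remaining 5 whole minutes in the current block: 1800 + 4 × 1798 = 8992 frames.
Within the current minute: 54 × 30 + 12 − 2 = 1630 (labels ;00/;01 skipped at this minute). Total = 17982 + 8992 + 1630 = 28604.

28604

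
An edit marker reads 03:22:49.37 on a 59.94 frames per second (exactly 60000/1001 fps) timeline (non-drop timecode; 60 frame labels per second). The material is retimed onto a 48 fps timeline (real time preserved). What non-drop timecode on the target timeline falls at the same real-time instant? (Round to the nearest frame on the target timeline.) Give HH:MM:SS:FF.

Source frame index: (3×3600 + 22×60 + 49) × 60 + 37 = 730177.
Real time: 730177 / (60000/1001) = 730907177/60000 s.
Target frame: (730907177/60000) × (48) = 730907177/1250 ≈ 584725.742 → 584726.
At 48 labels/s: frame 584726 → 03:23:01:38.

03:23:01:38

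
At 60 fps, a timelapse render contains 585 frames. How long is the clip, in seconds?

Running time = 585 / (60) = 9.75 s.

9.75 seconds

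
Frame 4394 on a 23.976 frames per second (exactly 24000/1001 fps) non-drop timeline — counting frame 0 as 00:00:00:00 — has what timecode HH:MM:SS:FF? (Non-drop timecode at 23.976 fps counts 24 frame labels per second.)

4394 ÷ 24 = 183 full seconds, remainder 2 frames.
183 s = 0 h 3 min 3 s.
Timecode: 00:03:03:02.

00:03:03:02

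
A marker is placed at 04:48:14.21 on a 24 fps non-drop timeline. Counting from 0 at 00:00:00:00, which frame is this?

Total seconds to the label: (4 × 3600 + 48 × 60 + 14) = 17294.
Frame index = 17294 × 24 + 21 = 415077.

415077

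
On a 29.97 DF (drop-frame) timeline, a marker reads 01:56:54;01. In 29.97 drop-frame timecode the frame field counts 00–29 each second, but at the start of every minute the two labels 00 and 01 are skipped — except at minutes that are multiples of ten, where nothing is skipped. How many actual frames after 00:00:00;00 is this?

Complete 10-minute blocks: 11, each 17982 frames → 197802.
Remaining 6 whole minutes in the current block: 1800 + 5 × 1798 = 10790 frames.
Within the current minute: 54 × 30 + 1 − 2 = 1619 (labels ;00/;01 skipped at this minute). Total = 197802 + 10790 + 1619 = 210211.

210211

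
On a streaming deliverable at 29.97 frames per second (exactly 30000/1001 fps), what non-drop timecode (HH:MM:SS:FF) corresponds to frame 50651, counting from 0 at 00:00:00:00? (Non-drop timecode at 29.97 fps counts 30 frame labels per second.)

00:28:08:11

50651 ÷ 30 = 1688 full seconds, remainder 11 frames.
1688 s = 0 h 28 min 8 s.
Timecode: 00:28:08:11.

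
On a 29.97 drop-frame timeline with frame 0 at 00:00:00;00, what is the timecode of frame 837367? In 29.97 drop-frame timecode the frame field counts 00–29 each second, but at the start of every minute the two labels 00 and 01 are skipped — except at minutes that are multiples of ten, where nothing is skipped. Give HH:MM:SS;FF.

Each 10-minute DF block holds 10 × 60 × 30 − 9 × 2 = 17982 frames. 837367 ÷ 17982 → 46 full blocks, remainder 10195.
Within the partial block the first minute is 1800 frames and each further minute 1798, so 5 further minute boundaries passed. Total skipped labels = 18 × 46 + 2 × 5 = 838.
Non-drop label index = 837367 + 838 = 838205; at 30 labels/s that is 07:45:40:05, i.e. DF 07:45:40;05.

07:45:40;05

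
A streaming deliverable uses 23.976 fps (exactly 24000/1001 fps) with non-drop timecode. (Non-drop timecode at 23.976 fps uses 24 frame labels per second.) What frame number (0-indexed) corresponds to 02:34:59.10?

Total seconds to the label: (2 × 3600 + 34 × 60 + 59) = 9299.
Frame index = 9299 × 24 + 10 = 223186.

frame 223186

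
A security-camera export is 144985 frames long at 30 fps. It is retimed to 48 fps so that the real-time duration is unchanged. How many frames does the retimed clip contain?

231976 frames

Frames at target rate = 144985 × (48) / (30) = 231976.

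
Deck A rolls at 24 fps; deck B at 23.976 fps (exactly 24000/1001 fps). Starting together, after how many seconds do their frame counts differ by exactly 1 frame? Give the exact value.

The gap grows by |24000/1001 − 24| = 24/1001 frames per second.
Time for a 1-frame gap: 1 ÷ (24/1001) = 1001/24 s.

1001/24 seconds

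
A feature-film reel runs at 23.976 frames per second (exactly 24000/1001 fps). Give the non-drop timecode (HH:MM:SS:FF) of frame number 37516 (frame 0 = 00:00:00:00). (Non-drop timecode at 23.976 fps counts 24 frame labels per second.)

37516 ÷ 24 = 1563 full seconds, remainder 4 frames.
1563 s = 0 h 26 min 3 s.
Timecode: 00:26:03:04.

00:26:03:04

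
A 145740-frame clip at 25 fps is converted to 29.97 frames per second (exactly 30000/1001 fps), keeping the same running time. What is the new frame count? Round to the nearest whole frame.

174713 frames

Frames at target rate = 145740 × (30000/1001) / (25) = 24984000/143 ≈ 174713.287.
Nearest whole frame: 174713.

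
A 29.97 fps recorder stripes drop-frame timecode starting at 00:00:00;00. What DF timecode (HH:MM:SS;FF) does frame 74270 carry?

Ten DF minutes hold 17982 frames, so frame 74270 lies in block 4 (frames 71928–89909) with 2342 frames into that block.
The block's first minute is 1800 frames and the rest 1798 each; 2342 frames reaches minute 1, so 4 × 18 + 1 × 2 = 74 labels have been skipped so far.
Adding those back, label number 74270 + 74 = 74344 at 30 labels/s is 2478 s + 4 f = 0 h 41 min 18 s frame 4, i.e. 00:41:18;04.

00:41:18;04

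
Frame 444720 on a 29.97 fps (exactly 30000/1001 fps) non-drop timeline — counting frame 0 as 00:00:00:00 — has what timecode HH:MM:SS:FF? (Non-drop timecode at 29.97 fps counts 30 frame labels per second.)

04:07:04:00

444720 ÷ 30 = 14824 full seconds, remainder 0 frames.
14824 s = 4 h 7 min 4 s.
Timecode: 04:07:04:00.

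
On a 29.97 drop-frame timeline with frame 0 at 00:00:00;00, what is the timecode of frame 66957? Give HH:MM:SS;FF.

Each 10-minute DF block holds 10 × 60 × 30 − 9 × 2 = 17982 frames. 66957 ÷ 17982 → 3 full blocks, remainder 13011.
Within the partial block the first minute is 1800 frames and each further minute 1798, so 7 further minute boundaries passed. Total skipped labels = 18 × 3 + 2 × 7 = 68.
Non-drop label index = 66957 + 68 = 67025; at 30 labels/s that is 00:37:14:05, i.e. DF 00:37:14;05.

00:37:14;05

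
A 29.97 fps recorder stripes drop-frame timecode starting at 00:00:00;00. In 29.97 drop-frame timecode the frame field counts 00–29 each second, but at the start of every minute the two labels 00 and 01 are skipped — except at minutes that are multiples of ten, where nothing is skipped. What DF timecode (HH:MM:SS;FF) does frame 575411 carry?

05:19:59;17

Ten DF minutes hold 17982 frames, so frame 575411 lies in block 31 (frames 557442–575423) with 17969 frames into that block.
The block's first minute is 1800 frames and the rest 1798 each; 17969 frames reaches minute 9, so 31 × 18 + 9 × 2 = 576 labels have been skipped so far.
Adding those back, label number 575411 + 576 = 575987 at 30 labels/s is 19199 s + 17 f = 5 h 19 min 59 s frame 17, i.e. 05:19:59;17.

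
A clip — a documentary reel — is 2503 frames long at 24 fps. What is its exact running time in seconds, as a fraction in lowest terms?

2503/24 seconds

Running time = 2503 ÷ (24) = 2503 × 1/24 = 2503/24 s.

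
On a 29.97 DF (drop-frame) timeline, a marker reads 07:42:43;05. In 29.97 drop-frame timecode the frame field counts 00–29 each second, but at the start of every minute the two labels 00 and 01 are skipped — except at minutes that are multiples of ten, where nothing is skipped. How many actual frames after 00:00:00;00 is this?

Complete 10-minute blocks: 46, each 17982 frames → 827172.
Remaining 2 whole minutes in the current block: 1800 + 1 × 1798 = 3598 frames.
Within the current minute: 43 × 30 + 5 − 2 = 1293 (labels ;00/;01 skipped at this minute). Total = 827172 + 3598 + 1293 = 832063.

832063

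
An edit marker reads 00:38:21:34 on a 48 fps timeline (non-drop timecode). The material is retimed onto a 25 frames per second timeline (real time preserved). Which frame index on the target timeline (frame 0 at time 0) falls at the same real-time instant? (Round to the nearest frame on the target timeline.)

frame 57543

Source frame index: (0×3600 + 38×60 + 21) × 48 + 34 = 110482.
Real time: 110482 / (48) = 55241/24 s.
Target frame: (55241/24) × (25) = 1381025/24 ≈ 57542.708 → 57543.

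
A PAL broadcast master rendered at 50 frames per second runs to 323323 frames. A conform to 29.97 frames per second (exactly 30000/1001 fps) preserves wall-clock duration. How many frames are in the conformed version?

193800 frames

Target frames = source frames × (target rate / source rate) = 323323 × (30000/1001)/(50) = 323323 × 600/1001 = 193800.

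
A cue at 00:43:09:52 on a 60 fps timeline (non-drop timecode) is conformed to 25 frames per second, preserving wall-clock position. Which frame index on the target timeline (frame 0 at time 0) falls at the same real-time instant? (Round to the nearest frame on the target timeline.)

frame 64747

Source frame index: (0×3600 + 43×60 + 9) × 60 + 52 = 155392.
Real time: 155392 / (60) = 38848/15 s.
Target frame: (38848/15) × (25) = 194240/3 ≈ 64746.667 → 64747.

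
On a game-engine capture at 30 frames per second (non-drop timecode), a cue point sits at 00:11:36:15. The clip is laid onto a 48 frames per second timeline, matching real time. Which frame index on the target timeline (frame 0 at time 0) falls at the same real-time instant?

Source frame index: (0×3600 + 11×60 + 36) × 30 + 15 = 20895.
Real time: 20895 / (30) = 1393/2 s.
Target frame: (1393/2) × (48) = 33432.

frame 33432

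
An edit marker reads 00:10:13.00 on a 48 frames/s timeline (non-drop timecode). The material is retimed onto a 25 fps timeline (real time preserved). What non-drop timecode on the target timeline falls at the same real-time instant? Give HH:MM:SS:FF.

Source frame index: (0×3600 + 10×60 + 13) × 48 + 0 = 29424.
Real time: 29424 / (48) = 613 s.
Target frame: (613) × (25) = 15325.
At 25 labels/s: frame 15325 → 00:10:13:00.

00:10:13:00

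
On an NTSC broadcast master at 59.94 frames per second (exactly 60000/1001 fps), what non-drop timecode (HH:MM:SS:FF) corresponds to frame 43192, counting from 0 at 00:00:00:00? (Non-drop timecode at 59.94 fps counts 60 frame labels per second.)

00:11:59:52

43192 ÷ 60 = 719 full seconds, remainder 52 frames.
719 s = 0 h 11 min 59 s.
Timecode: 00:11:59:52.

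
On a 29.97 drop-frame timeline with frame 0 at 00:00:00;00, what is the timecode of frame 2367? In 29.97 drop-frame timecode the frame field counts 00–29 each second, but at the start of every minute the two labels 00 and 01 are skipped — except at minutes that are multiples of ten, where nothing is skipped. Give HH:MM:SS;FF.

00:01:18;29

Ten DF minutes hold 17982 frames, so frame 2367 lies in block 0 (frames 0–17981) with 2367 frames into that block.
The block's first minute is 1800 frames and the rest 1798 each; 2367 frames reaches minute 1, so 0 × 18 + 1 × 2 = 2 labels have been skipped so far.
Adding those back, label number 2367 + 2 = 2369 at 30 labels/s is 78 s + 29 f = 0 h 1 min 18 s frame 29, i.e. 00:01:18;29.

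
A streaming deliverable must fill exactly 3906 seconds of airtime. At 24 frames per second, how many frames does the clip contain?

Frames = 3906 × 24 = 93744.

93744 frames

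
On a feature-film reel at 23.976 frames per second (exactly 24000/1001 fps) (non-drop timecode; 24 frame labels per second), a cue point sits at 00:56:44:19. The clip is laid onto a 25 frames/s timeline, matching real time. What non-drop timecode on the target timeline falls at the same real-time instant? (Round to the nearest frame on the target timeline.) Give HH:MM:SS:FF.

00:56:48:05

Source frame index: (0×3600 + 56×60 + 44) × 24 + 19 = 81715.
Real time: 81715 / (24000/1001) = 16359343/4800 s.
Target frame: (16359343/4800) × (25) = 16359343/192 ≈ 85204.911 → 85205.
At 25 labels/s: frame 85205 → 00:56:48:05.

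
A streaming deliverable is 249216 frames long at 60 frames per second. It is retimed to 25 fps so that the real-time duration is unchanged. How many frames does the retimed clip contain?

Target frames = source frames × (target rate / source rate) = 249216 × (25)/(60) = 249216 × 5/12 = 103840.

103840 frames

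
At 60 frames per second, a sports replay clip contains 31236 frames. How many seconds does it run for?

520.6 seconds

Running time = 31236 / (60) = 520.6 s.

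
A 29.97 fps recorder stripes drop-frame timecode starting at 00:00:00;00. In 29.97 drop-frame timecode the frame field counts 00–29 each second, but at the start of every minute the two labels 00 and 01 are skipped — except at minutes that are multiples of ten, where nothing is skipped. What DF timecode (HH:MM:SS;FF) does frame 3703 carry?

00:02:03;17

Each 10-minute DF block holds 10 × 60 × 30 − 9 × 2 = 17982 frames. 3703 ÷ 17982 → 0 full blocks, remainder 3703.
Within the partial block the first minute is 1800 frames and each further minute 1798, so 2 further minute boundaries passed. Total skipped labels = 18 × 0 + 2 × 2 = 4.
Non-drop label index = 3703 + 4 = 3707; at 30 labels/s that is 00:02:03:17, i.e. DF 00:02:03;17.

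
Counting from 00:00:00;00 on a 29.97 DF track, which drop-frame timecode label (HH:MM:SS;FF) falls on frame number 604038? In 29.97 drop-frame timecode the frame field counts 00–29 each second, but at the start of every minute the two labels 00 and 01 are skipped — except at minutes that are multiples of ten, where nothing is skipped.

05:35:54;22

Each 10-minute DF block holds 10 × 60 × 30 − 9 × 2 = 17982 frames. 604038 ÷ 17982 → 33 full blocks, remainder 10632.
Within the partial block the first minute is 1800 frames and each further minute 1798, so 5 further minute boundaries passed. Total skipped labels = 18 × 33 + 2 × 5 = 604.
Non-drop label index = 604038 + 604 = 604642; at 30 labels/s that is 05:35:54:22, i.e. DF 05:35:54;22.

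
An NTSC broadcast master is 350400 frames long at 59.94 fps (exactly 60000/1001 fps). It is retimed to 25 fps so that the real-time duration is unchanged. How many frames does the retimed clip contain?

Target frames = source frames × (target rate / source rate) = 350400 × (25)/(60000/1001) = 350400 × 1001/2400 = 146146.

146146 frames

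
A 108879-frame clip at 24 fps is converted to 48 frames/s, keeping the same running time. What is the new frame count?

217758 frames

Frames at target rate = 108879 × (48) / (24) = 217758.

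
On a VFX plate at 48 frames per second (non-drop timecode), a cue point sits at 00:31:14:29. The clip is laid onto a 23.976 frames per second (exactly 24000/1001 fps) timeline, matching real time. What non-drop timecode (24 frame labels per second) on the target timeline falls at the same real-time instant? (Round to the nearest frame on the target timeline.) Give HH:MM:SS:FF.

00:31:12:18

Source frame index: (0×3600 + 31×60 + 14) × 48 + 29 = 89981.
Real time: 89981 / (48) = 89981/48 s.
Target frame: (89981/48) × (24000/1001) = 44990500/1001 ≈ 44945.554 → 44946.
At 24 labels/s: frame 44946 → 00:31:12:18.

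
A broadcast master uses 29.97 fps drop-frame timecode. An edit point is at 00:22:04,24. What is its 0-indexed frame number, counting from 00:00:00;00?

39704

As if non-drop at 30 labels/s: (0 × 3600 + 22 × 60 + 4) × 30 + 24 = 39744.
Minute boundaries passed: 22; those not divisible by 10: 22 − 2 = 20; dropped labels = 2 × 20 = 40.
Actual frame index = 39744 − 40 = 39704.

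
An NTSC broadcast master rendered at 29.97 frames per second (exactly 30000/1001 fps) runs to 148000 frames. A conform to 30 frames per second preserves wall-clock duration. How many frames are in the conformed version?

Target frames = source frames × (target rate / source rate) = 148000 × (30)/(30000/1001) = 148000 × 1001/1000 = 148148.

148148 frames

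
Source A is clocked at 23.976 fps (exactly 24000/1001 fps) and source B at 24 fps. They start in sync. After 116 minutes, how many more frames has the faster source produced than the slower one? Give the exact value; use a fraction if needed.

167040/1001 frames

116 min = 6960 s.
A emits 24000/1001 × 6960 = 167040000/1001 frames; B emits 24 × 6960 = 167040.
Difference = 167040/1001 frames (≈ 166.8731); B is ahead of A.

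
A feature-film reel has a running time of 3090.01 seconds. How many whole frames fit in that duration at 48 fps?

Frames = 3090.01 × 48 = 3708012/25 ≈ 148320.4800.
Complete frames: 148320.

148320 frames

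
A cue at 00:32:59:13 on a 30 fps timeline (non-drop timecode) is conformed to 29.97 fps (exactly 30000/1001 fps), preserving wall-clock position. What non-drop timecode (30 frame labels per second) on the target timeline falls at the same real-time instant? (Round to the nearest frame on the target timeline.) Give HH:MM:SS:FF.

00:32:57:14

Source frame index: (0×3600 + 32×60 + 59) × 30 + 13 = 59383.
Real time: 59383 / (30) = 59383/30 s.
Target frame: (59383/30) × (30000/1001) = 59383000/1001 ≈ 59323.676 → 59324.
At 30 labels/s: frame 59324 → 00:32:57:14.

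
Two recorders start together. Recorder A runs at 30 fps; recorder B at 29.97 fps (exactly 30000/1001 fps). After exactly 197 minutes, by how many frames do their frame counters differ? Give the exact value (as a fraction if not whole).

354600/1001 frames

197 min = 11820 s.
A emits 30 × 11820 = 354600 frames; B emits 30000/1001 × 11820 = 354600000/1001.
Difference = 354600/1001 frames (≈ 354.2458); B is behind A.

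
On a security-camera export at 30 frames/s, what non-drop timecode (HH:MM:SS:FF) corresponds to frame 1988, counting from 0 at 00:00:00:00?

00:01:06:08

1988 ÷ 30 = 66 full seconds, remainder 8 frames.
66 s = 0 h 1 min 6 s.
Timecode: 00:01:06:08.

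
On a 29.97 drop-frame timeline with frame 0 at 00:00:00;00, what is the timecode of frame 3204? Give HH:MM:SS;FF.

00:01:46;26

Ten DF minutes hold 17982 frames, so frame 3204 lies in block 0 (frames 0–17981) with 3204 frames into that block.
The block's first minute is 1800 frames and the rest 1798 each; 3204 frames reaches minute 1, so 0 × 18 + 1 × 2 = 2 labels have been skipped so far.
Adding those back, label number 3204 + 2 = 3206 at 30 labels/s is 106 s + 26 f = 0 h 1 min 46 s frame 26, i.e. 00:01:46;26.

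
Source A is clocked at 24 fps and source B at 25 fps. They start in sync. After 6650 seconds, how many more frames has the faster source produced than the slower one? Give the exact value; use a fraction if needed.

6650 frames

A emits 24 × 6650 = 159600 frames; B emits 25 × 6650 = 166250.
Difference = 6650 frames; B is ahead of A.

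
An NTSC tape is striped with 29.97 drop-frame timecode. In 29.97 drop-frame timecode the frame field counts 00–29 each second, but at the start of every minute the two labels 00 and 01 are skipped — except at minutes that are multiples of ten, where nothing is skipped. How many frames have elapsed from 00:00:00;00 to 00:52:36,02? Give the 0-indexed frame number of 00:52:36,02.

Complete 10-minute blocks: 5, each 17982 frames → 89910.
Remaining 2 whole minutes in the current block: 1800 + 1 × 1798 = 3598 frames.
Within the current minute: 36 × 30 + 2 − 2 = 1080 (labels ;00/;01 skipped at this minute). Total = 89910 + 3598 + 1080 = 94588.

94588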